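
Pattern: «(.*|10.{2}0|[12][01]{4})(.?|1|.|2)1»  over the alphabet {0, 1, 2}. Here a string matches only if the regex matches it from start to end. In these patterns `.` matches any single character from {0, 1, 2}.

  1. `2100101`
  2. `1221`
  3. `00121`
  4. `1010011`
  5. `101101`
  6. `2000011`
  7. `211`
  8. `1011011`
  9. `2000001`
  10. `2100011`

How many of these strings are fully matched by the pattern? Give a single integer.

1. `2100101` → match
2. `1221` → match
3. `00121` → match
4. `1010011` → match
5. `101101` → match
6. `2000011` → match
7. `211` → match
8. `1011011` → match
9. `2000001` → match
10. `2100011` → match
Total matched: 10

10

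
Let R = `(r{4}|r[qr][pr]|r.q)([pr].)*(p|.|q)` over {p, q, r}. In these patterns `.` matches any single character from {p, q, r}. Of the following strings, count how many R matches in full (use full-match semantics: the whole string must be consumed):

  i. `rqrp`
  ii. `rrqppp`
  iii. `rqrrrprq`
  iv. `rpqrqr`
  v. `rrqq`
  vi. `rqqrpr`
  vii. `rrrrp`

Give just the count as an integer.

i. `rqrp` → match
ii. `rrqppp` → match
iii. `rqrrrprq` → match
iv. `rpqrqr` → match
v. `rrqq` → match
vi. `rqqrpr` → match
vii. `rrrrp` → match
Total matched: 7

7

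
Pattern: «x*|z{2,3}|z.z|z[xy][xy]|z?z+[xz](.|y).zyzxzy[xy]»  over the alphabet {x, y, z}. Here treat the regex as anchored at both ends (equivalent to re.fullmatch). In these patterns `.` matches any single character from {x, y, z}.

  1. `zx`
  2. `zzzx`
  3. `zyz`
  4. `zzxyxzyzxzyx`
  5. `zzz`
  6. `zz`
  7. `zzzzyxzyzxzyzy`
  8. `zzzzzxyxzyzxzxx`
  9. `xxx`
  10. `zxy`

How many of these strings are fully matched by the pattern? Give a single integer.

1 → no match
2 → no match
3 → match
4 → match
5 → match
6 → match
7 → no match
8 → no match
9 → match
10 → match
Total matched: 6

6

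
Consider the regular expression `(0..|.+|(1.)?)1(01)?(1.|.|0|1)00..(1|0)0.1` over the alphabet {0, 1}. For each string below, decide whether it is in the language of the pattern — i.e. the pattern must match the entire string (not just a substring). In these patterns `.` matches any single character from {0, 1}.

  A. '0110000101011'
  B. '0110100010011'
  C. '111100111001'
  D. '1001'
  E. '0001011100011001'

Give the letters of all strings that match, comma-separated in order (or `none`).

C, E

A → no match
B → no match
C → match
D → no match
E → match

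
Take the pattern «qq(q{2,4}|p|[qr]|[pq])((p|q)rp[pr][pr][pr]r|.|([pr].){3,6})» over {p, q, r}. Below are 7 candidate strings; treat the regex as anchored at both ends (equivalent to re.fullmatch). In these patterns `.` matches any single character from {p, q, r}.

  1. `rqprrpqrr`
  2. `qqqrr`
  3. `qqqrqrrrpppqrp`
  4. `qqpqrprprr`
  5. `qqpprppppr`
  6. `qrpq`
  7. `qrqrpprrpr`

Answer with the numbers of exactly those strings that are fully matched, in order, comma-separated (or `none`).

1. `rqprrpqrr` → no match — must start with `qq`
2. `qqqrr` → no match
3 → no match
4. `qqpqrprprr` → match
5. `qqpprppppr` → match
6. `qrpq` → no match — must start with `qq`
7. `qrqrpprrpr` → no match — must start with `qq`

4, 5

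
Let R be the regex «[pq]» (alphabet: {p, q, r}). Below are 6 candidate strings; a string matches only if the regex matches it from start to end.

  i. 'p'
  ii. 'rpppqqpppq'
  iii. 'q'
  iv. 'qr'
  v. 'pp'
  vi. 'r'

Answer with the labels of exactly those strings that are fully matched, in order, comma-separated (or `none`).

i → match
ii → no match
iii → match
iv → no match
v → no match
vi → no match

i, iii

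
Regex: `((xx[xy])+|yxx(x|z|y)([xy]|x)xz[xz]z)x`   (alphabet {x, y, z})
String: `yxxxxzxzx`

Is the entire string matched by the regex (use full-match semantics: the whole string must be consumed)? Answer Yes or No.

No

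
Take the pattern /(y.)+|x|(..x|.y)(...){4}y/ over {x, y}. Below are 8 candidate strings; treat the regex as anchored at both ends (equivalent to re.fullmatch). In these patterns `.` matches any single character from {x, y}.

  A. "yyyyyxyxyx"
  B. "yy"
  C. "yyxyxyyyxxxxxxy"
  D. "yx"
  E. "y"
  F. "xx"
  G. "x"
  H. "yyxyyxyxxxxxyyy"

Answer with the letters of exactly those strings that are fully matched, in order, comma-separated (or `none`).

A, B, C, D, G, H

A → match
B → match
C → match
D → match
E → no match
F → no match
G → match
H → match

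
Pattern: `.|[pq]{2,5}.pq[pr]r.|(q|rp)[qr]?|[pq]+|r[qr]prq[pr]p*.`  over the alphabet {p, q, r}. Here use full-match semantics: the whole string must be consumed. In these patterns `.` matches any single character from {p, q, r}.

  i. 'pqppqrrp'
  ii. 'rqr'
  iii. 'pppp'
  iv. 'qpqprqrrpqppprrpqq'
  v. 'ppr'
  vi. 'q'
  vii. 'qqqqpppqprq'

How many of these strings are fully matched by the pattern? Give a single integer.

4

i → match
ii → no match
iii → match
iv → no match
v → no match
vi → match
vii → match
Total matched: 4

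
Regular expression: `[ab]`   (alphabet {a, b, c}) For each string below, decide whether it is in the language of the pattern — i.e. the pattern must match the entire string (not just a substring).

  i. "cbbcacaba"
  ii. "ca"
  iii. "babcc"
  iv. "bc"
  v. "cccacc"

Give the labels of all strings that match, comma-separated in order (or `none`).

i → no match
ii → no match
iii → no match
iv → no match
v → no match

none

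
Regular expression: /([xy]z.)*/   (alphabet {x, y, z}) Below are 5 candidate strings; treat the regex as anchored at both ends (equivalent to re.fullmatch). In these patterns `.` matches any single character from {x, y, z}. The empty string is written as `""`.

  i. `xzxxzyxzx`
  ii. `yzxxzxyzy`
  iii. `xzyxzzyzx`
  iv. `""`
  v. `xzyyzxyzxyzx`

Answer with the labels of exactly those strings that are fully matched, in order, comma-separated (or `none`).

i → match
ii → match
iii → match
iv → match
v → match

i, ii, iii, iv, v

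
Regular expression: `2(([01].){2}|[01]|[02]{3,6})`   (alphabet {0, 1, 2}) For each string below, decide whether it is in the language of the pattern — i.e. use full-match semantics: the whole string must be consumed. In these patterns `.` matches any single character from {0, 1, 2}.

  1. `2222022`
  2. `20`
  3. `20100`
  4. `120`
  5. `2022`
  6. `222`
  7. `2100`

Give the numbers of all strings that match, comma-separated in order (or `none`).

1, 2, 3, 5

1 → match
2 → match
3 → match
4 → no match — must start with `2`
5 → match
6 → no match
7 → no match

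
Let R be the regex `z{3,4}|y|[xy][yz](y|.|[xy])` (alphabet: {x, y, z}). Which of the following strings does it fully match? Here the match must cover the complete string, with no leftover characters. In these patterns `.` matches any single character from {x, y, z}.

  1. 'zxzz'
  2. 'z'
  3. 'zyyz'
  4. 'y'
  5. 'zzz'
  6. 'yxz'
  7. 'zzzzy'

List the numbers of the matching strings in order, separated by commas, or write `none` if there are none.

4, 5

1. 'zxzz' → no match
2. 'z' → no match
3. 'zyyz' → no match
4. 'y' → match
5. 'zzz' → match
6. 'yxz' → no match
7. 'zzzzy' → no match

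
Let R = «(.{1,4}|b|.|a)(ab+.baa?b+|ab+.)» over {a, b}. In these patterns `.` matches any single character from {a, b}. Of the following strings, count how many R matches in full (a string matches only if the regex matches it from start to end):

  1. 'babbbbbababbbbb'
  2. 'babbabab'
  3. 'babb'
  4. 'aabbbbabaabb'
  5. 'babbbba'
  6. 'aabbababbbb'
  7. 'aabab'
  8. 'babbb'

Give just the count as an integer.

1 → match
2 → match
3 → match
4 → match
5 → match
6 → match
7 → no match
8 → match
Total matched: 7

7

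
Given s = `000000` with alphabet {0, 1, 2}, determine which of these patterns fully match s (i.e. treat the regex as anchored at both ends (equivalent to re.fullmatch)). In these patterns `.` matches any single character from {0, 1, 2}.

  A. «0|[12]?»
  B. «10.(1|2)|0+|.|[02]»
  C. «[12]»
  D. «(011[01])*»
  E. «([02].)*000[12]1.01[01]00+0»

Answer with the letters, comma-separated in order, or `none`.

B

A → no match
B → match
C → no match
D → no match
E → no match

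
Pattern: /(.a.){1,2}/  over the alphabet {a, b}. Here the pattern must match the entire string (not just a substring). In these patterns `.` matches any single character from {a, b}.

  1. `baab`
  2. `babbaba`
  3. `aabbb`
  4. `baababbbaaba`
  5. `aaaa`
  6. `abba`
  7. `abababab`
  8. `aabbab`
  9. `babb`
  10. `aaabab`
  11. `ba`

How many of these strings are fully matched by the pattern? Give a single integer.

1. `baab` → no match
2. `babbaba` → no match
3. `aabbb` → no match
4. `baababbbaaba` → no match
5. `aaaa` → no match
6. `abba` → no match
7. `abababab` → no match
8. `aabbab` → match
9. `babb` → no match
10. `aaabab` → match
11. `ba` → no match
Total matched: 2

2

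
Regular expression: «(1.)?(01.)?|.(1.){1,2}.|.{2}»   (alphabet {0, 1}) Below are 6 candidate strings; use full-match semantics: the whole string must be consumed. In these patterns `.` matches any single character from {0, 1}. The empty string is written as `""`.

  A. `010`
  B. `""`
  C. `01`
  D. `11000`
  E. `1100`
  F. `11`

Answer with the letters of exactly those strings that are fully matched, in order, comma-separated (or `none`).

A → match
B → match
C → match
D → no match
E → match
F → match

A, B, C, E, F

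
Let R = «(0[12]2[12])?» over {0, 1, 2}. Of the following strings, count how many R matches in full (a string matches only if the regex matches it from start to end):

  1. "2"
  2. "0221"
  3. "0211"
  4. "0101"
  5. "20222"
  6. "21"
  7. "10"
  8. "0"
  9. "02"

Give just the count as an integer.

1 → no match
2 → match
3 → no match
4 → no match
5 → no match
6 → no match
7 → no match
8 → no match
9 → no match
Total matched: 1

1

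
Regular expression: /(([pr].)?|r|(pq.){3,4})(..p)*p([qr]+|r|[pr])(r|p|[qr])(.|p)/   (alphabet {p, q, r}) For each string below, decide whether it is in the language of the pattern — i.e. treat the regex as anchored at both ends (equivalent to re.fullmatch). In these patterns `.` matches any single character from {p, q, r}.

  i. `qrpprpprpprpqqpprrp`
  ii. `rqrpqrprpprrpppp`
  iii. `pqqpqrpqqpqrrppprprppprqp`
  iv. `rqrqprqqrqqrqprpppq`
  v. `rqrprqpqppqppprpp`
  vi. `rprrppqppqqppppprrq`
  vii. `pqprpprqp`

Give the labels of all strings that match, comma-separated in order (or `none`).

i → match
ii → no match
iii → match
iv → no match
v → match
vi → no match
vii → match

i, iii, v, vii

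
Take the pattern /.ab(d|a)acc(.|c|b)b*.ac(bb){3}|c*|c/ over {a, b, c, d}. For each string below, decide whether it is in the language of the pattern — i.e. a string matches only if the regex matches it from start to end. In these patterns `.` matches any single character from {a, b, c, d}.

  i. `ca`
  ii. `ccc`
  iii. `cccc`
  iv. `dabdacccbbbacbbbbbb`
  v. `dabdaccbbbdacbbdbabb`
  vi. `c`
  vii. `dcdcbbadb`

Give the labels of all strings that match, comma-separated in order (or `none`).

i. `ca` → no match
ii. `ccc` → match
iii. `cccc` → match
iv → match
v → no match
vi. `c` → match
vii. `dcdcbbadb` → no match

ii, iii, iv, vi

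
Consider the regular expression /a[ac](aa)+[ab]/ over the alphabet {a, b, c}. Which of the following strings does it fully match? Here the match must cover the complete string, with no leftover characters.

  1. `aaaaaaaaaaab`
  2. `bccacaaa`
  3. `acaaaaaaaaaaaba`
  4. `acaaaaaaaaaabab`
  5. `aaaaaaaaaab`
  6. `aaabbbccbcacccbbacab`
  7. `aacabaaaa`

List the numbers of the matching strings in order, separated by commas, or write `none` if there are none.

1 → no match
2 → no match — must start with `a`
3 → no match
4 → no match
5 → match
6 → no match
7 → no match

5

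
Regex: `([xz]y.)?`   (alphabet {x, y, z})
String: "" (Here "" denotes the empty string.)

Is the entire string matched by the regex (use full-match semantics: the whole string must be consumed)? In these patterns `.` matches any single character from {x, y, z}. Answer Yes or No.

Yes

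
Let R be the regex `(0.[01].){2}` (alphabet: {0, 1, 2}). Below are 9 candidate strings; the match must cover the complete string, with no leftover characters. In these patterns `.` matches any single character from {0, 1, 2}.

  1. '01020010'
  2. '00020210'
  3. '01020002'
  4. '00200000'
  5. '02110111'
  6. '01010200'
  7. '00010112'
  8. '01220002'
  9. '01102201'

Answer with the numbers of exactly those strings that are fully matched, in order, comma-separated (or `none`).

1, 2, 3, 5, 6, 7

1 → match
2 → match
3 → match
4 → no match
5 → match
6 → match
7 → match
8 → no match
9 → no match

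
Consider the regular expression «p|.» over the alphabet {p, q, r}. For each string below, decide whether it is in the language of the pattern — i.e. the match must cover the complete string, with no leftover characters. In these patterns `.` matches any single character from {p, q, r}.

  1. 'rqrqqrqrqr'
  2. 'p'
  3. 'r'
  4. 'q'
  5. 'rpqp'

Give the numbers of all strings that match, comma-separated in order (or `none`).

1. 'rqrqqrqrqr' → no match
2. 'p' → match
3. 'r' → match
4. 'q' → match
5. 'rpqp' → no match

2, 3, 4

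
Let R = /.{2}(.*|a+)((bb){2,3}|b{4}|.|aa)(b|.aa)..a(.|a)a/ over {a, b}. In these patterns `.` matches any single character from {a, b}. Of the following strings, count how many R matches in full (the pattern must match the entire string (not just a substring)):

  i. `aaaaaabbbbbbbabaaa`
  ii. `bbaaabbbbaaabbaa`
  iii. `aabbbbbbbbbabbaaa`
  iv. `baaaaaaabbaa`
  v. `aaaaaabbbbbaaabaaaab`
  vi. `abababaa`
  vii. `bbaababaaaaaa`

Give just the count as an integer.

i → match
ii → no match
iii → no match
iv. `baaaaaaabbaa` → no match
v → no match — must end with `a`
vi. `abababaa` → no match
vii → no match
Total matched: 1

1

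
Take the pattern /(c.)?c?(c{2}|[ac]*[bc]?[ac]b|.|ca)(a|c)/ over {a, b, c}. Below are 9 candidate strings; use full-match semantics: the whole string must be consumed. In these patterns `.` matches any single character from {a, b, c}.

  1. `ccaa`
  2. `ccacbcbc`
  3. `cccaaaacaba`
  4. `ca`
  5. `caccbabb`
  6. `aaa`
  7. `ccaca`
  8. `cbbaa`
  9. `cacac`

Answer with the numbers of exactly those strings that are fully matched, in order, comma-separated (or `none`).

1 → match
2 → match
3 → match
4 → match
5 → no match
6 → no match
7 → no match
8 → no match
9 → match

1, 2, 3, 4, 9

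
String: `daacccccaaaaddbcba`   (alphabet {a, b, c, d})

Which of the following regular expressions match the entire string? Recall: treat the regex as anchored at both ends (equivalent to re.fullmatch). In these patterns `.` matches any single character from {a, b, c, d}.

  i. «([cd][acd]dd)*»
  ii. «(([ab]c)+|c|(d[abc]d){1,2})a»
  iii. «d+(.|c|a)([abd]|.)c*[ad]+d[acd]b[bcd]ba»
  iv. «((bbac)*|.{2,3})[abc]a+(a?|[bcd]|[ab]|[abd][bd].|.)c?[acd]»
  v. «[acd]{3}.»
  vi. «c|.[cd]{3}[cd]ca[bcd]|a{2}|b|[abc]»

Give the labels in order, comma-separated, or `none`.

iii

i → no match
ii → no match
iii → match
iv → no match
v → no match
vi → no match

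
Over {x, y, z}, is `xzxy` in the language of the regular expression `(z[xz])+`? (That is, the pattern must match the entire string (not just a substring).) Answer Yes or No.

Every match must start with `z`, but `xzxy` does not.

No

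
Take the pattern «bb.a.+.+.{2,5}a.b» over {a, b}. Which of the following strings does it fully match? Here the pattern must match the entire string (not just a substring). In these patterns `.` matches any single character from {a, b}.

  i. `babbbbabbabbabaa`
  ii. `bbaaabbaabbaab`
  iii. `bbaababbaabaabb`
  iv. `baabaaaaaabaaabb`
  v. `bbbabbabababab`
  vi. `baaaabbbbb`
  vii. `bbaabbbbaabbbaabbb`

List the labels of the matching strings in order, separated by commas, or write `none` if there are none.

i → no match — must start with `bb`
ii → match
iii → match
iv → no match — must start with `bb`
v → no match
vi → no match — must start with `bb`
vii → no match

ii, iii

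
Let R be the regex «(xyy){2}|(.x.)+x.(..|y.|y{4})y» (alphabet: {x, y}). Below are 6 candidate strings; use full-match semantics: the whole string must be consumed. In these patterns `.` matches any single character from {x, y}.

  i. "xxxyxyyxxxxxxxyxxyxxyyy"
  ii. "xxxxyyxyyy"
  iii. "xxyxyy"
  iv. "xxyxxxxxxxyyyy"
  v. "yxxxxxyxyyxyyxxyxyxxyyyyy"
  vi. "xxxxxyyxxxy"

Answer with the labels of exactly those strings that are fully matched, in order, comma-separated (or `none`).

i → match
ii → no match
iii → no match
iv → match
v → match
vi → no match

i, iv, v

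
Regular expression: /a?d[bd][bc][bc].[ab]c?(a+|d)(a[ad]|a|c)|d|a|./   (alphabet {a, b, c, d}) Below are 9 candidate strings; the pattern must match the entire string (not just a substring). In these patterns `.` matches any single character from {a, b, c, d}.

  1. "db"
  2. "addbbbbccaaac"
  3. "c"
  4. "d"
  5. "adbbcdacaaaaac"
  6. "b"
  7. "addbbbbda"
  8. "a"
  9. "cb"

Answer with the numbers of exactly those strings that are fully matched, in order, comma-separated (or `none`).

1 → no match
2 → no match
3 → match
4 → match
5 → match
6 → match
7 → match
8 → match
9 → no match

3, 4, 5, 6, 7, 8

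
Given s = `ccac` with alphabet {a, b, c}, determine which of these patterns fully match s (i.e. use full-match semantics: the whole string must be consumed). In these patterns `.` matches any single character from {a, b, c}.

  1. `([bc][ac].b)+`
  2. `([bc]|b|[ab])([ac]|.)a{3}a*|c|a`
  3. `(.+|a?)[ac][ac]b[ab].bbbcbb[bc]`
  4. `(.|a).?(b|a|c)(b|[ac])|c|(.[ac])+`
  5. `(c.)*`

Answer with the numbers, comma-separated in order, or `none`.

4

1 → no match — must end with `b`
2 → no match
3 → no match
4 → match
5 → no match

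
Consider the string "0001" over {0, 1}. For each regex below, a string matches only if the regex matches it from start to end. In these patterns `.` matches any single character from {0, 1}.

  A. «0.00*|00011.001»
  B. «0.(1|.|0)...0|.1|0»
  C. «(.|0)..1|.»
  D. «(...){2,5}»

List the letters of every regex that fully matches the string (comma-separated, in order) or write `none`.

A → no match
B → no match
C → match
D → no match

C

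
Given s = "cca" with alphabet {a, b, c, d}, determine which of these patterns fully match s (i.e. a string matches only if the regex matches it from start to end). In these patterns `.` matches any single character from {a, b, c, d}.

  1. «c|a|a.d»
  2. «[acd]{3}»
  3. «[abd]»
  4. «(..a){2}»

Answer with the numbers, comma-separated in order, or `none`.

2

1 → no match
2 → match
3 → no match
4 → no match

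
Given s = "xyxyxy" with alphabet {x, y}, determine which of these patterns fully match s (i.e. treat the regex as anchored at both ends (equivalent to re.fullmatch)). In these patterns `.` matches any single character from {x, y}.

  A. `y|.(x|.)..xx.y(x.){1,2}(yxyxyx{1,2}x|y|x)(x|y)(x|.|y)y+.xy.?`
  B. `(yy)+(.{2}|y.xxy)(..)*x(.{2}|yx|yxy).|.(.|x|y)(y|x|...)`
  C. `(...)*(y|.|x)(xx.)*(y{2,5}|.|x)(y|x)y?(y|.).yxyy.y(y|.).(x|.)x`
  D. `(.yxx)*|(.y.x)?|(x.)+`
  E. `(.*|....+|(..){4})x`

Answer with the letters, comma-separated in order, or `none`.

D

A → no match
B → no match
C → no match — must end with "x"
D → match
E → no match — must end with "x"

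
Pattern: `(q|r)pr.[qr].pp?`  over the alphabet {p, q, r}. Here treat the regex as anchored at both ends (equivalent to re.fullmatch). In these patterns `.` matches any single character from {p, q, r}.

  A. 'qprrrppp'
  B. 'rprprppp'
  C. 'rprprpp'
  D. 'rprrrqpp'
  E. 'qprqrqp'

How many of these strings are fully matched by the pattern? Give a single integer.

A. 'qprrrppp' → match
B. 'rprprppp' → match
C. 'rprprpp' → match
D. 'rprrrqpp' → match
E. 'qprqrqp' → match
Total matched: 5

5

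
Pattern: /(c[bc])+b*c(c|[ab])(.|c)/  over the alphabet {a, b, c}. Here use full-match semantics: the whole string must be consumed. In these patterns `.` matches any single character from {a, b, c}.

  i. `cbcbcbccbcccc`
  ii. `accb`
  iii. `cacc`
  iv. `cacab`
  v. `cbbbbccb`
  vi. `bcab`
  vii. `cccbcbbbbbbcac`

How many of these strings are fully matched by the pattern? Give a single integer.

2

i → no match
ii. `accb` → no match — must start with `c`
iii. `cacc` → no match
iv. `cacab` → no match
v. `cbbbbccb` → match
vi. `bcab` → no match — must start with `c`
vii → match
Total matched: 2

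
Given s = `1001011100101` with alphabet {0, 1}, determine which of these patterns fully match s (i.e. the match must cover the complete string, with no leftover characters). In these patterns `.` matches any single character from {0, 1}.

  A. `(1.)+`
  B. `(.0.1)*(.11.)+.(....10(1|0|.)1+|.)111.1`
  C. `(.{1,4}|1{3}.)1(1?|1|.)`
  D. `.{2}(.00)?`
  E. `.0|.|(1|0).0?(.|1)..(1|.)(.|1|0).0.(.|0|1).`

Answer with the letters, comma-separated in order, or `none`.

E

A → no match
B → no match
C → no match
D → no match
E → match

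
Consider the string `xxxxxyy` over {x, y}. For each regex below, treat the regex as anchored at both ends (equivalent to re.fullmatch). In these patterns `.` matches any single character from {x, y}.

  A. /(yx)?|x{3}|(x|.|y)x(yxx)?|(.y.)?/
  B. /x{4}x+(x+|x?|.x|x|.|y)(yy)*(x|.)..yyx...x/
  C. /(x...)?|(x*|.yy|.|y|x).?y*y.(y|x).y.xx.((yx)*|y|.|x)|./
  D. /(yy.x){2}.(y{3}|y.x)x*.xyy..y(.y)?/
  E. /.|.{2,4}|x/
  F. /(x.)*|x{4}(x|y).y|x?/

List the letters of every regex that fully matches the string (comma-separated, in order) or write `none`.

A → no match
B → no match — must end with `x`
C → no match
D → no match — must start with `yy`
E → no match
F → match

F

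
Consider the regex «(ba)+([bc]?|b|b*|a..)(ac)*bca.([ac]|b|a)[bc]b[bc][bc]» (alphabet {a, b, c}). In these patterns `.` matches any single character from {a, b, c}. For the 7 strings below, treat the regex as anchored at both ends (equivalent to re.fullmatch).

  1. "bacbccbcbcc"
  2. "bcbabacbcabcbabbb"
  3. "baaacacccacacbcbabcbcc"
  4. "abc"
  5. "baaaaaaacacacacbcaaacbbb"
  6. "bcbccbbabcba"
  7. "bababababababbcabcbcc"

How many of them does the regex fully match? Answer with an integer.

1 → no match
2 → no match — must start with "ba"
3 → no match
4 → no match — must start with "ba"
5 → no match
6 → no match — must start with "ba"
7 → no match
Total matched: 0

0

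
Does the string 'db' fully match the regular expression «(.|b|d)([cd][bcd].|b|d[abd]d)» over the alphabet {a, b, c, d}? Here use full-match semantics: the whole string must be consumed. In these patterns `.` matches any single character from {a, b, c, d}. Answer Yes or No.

Yes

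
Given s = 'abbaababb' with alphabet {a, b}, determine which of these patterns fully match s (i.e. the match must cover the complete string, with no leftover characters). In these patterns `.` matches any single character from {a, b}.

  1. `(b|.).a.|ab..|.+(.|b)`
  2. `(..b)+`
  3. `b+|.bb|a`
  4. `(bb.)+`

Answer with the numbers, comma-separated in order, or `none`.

1, 2

1 → match
2 → match
3 → no match
4 → no match — must start with 'bb'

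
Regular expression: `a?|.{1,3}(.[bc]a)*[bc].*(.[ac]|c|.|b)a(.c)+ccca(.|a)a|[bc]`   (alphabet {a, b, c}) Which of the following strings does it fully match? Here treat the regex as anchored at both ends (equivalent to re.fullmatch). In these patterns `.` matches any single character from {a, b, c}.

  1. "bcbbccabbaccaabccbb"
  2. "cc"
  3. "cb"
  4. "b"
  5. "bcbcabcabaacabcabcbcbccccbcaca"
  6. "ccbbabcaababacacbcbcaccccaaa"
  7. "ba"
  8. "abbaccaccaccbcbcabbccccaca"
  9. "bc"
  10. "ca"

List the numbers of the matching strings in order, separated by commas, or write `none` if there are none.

1 → no match
2 → no match
3 → no match
4 → match
5 → no match
6 → no match
7 → no match
8 → no match
9 → no match
10 → no match

4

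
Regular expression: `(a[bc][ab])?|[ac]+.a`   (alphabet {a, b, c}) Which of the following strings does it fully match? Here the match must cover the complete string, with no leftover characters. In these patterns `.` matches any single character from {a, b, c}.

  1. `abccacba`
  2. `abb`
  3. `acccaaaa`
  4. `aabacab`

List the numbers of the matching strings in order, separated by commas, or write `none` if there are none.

2, 3

1 → no match
2 → match
3 → match
4 → no match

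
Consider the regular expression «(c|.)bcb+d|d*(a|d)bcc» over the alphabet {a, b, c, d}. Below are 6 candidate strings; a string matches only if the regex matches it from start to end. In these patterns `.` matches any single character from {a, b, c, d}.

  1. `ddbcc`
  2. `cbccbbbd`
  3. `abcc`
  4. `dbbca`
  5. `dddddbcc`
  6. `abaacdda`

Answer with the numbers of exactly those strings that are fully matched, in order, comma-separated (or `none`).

1 → match
2 → no match
3 → match
4 → no match
5 → match
6 → no match

1, 3, 5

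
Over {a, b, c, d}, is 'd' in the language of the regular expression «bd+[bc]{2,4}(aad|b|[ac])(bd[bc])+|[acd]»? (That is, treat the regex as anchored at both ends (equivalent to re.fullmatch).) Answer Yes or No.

Yes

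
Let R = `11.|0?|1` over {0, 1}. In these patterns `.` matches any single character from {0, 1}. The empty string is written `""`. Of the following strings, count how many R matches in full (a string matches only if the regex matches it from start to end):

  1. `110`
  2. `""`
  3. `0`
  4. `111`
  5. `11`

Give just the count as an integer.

1. `110` → match
2. `""` → match
3. `0` → match
4. `111` → match
5. `11` → no match
Total matched: 4

4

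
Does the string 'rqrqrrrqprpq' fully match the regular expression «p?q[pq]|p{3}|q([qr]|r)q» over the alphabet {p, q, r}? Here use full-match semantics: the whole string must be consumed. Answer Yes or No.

No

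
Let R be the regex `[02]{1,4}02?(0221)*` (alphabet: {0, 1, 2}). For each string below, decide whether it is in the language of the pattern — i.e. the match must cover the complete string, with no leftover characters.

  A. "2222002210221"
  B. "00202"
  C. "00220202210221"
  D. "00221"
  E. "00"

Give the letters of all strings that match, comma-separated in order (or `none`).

A, B, C, E

A → match
B → match
C → match
D → no match
E → match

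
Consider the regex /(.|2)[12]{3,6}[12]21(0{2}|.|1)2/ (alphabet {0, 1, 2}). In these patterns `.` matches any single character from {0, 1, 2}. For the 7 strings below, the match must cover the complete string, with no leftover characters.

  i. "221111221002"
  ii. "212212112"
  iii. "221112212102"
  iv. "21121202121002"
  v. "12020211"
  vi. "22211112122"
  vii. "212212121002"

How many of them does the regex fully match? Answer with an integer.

5

i → match
ii → match
iii → match
iv → no match
v → no match — must end with "2"
vi → match
vii → match
Total matched: 5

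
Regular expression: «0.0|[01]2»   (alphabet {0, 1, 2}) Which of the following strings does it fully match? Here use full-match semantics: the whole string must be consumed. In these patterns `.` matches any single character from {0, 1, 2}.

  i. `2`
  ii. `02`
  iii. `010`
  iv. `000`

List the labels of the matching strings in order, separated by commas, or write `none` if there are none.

ii, iii, iv

i → no match
ii → match
iii → match
iv → match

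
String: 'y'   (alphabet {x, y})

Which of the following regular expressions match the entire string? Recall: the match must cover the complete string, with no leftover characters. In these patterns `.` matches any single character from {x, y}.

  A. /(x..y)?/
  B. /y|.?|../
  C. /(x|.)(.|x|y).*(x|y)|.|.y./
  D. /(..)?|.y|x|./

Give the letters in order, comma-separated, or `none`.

A → no match
B → match
C → match
D → match

B, C, D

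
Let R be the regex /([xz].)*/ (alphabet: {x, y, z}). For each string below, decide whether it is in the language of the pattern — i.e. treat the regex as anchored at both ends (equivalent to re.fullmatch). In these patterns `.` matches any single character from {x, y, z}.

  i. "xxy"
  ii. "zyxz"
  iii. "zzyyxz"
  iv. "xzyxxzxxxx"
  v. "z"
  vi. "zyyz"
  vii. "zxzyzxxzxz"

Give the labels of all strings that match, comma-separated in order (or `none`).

i → no match
ii → match
iii → no match
iv → no match
v → no match
vi → no match
vii → match

ii, vii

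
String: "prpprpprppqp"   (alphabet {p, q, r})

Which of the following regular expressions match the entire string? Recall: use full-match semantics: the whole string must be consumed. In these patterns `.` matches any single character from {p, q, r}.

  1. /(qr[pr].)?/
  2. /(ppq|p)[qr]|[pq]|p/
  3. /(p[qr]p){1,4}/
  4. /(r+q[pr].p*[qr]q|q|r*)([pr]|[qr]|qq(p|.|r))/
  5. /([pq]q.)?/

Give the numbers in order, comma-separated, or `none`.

3

1 → no match
2 → no match
3 → match
4 → no match
5 → no match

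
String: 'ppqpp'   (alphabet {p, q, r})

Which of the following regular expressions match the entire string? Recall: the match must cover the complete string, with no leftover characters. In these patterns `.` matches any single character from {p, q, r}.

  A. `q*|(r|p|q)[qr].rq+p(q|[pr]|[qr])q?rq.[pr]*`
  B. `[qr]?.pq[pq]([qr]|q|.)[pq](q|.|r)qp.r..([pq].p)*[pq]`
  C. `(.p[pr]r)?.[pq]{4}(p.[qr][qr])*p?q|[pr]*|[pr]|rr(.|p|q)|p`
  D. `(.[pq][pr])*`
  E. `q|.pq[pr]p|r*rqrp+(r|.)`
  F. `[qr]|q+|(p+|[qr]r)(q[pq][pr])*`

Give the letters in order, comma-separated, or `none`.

A → no match
B → no match
C → no match
D → no match
E → match
F → match

E, F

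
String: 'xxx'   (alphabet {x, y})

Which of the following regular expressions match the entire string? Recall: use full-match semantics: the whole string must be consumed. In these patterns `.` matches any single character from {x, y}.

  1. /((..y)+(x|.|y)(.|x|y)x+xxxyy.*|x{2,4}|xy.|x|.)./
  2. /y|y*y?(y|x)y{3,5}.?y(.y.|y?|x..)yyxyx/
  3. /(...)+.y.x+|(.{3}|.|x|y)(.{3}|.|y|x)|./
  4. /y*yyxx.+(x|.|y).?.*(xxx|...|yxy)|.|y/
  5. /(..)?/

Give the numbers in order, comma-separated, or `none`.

1

1 → match
2 → no match
3 → no match
4 → no match
5 → no match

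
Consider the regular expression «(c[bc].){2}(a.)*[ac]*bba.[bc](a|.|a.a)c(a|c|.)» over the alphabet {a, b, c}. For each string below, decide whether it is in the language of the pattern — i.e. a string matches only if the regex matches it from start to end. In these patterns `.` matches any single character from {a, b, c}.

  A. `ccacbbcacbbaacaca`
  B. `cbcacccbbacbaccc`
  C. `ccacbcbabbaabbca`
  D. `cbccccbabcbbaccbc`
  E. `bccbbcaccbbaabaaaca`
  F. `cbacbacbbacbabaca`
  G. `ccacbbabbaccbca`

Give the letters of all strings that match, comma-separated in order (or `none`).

A → match
B → no match
C → no match
D → no match
E → no match — must start with `c`
F → match
G → match

A, F, G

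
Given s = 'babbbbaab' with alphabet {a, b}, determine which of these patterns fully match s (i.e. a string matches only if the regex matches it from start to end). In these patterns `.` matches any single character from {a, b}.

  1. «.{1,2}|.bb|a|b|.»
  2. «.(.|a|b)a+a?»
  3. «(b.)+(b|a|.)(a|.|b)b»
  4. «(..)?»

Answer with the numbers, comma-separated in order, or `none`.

3

1 → no match
2 → no match
3 → match
4 → no match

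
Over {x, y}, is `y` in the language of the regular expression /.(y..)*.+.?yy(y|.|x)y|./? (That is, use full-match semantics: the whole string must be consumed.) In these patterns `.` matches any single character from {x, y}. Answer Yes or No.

Yes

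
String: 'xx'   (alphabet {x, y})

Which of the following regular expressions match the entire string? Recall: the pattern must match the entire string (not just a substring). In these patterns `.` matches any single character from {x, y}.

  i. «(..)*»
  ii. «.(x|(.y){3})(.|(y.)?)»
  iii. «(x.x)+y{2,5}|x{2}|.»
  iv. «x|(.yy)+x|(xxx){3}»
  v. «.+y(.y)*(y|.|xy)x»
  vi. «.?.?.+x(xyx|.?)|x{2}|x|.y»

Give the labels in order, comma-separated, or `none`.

i → match
ii → match
iii → match
iv → no match
v → no match
vi → match

i, ii, iii, vi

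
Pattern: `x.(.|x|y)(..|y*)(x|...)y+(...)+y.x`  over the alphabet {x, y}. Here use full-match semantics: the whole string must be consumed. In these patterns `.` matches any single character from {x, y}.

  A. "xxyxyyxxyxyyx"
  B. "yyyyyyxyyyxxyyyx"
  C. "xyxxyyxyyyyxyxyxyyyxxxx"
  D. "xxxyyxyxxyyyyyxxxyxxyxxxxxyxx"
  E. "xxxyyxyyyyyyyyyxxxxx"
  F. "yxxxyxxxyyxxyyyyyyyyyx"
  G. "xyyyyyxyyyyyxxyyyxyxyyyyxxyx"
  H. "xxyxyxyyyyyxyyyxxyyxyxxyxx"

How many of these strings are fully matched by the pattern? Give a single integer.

1

A → no match
B → no match — must start with "x"
C → no match
D → no match
E → no match
F → no match — must start with "x"
G → no match
H → match
Total matched: 1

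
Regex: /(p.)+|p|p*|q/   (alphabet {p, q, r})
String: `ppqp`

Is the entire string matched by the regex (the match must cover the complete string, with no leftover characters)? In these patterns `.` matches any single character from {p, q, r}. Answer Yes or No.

No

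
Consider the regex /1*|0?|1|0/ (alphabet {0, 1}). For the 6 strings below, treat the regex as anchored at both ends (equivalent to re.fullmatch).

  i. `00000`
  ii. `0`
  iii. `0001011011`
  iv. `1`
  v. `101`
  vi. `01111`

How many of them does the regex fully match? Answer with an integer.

i → no match
ii → match
iii → no match
iv → match
v → no match
vi → no match
Total matched: 2

2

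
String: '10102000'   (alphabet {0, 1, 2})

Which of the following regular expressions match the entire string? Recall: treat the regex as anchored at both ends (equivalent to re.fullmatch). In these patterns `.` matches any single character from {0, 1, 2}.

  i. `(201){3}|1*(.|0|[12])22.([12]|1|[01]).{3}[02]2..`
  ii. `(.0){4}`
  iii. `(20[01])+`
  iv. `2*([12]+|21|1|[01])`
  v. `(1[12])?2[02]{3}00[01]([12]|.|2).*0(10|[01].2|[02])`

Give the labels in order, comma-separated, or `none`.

i → no match
ii → match
iii → no match — must start with '20'
iv → no match
v → no match

ii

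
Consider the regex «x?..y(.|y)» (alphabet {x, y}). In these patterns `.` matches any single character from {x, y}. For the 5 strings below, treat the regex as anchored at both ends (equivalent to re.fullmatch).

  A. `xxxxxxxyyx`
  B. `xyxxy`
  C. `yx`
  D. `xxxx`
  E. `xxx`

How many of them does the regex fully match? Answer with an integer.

A → no match
B → no match
C → no match
D → no match
E → no match
Total matched: 0

0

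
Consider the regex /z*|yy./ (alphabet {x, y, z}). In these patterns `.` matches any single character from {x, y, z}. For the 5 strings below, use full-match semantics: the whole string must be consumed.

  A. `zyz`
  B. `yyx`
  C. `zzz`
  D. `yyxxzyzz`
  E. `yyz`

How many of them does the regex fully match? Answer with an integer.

3

A → no match
B → match
C → match
D → no match
E → match
Total matched: 3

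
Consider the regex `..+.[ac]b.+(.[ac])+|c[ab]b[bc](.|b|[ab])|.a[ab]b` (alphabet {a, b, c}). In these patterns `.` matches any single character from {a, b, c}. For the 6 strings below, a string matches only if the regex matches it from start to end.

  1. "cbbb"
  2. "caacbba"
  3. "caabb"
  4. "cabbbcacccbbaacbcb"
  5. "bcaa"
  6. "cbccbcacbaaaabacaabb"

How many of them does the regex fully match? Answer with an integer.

0

1 → no match
2 → no match
3 → no match
4 → no match
5 → no match
6 → no match
Total matched: 0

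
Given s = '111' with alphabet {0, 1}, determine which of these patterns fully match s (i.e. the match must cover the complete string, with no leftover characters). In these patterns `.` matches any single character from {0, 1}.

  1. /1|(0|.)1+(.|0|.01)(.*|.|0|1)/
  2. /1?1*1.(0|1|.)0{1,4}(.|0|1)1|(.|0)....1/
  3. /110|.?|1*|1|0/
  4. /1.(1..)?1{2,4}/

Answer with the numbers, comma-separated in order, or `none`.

1, 3

1 → match
2 → no match
3 → match
4 → no match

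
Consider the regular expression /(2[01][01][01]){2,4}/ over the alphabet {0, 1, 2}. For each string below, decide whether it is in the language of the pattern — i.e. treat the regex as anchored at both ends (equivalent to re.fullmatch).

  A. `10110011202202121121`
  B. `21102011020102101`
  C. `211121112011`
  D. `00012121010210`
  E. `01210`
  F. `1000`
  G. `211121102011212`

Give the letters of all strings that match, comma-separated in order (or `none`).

A → no match — must start with `2`
B → no match
C. `211121112011` → match
D → no match — must start with `2`
E. `01210` → no match — must start with `2`
F. `1000` → no match — must start with `2`
G → no match

C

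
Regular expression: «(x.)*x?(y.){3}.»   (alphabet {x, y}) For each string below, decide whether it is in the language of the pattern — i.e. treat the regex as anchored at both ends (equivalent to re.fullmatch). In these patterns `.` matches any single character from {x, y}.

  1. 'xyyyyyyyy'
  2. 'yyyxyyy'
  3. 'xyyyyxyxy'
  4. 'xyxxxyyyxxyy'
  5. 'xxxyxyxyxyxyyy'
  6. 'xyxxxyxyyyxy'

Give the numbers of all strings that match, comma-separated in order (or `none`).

1 → match
2 → match
3 → match
4 → no match
5 → match
6 → match

1, 2, 3, 5, 6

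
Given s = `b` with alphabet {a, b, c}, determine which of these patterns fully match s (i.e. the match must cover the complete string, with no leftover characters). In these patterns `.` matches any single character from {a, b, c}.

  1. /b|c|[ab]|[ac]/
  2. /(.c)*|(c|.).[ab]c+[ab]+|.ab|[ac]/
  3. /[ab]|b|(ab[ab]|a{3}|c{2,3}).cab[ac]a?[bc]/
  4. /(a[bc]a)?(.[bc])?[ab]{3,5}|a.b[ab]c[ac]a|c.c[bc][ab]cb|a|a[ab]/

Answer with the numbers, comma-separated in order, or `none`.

1 → match
2 → no match
3 → match
4 → no match

1, 3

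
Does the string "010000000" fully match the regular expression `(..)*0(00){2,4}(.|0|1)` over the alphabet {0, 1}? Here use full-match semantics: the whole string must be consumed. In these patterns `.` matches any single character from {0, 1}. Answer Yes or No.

No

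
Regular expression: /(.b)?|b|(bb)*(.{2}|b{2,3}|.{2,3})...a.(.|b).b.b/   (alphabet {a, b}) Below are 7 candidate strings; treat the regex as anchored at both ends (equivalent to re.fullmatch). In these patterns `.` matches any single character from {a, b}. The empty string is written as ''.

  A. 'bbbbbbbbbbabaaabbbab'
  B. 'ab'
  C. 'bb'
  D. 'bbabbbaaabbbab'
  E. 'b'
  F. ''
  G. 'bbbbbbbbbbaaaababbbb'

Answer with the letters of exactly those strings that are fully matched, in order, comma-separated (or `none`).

A, B, C, D, E, F, G

A → match
B. 'ab' → match
C. 'bb' → match
D → match
E. 'b' → match
F. '' → match
G → match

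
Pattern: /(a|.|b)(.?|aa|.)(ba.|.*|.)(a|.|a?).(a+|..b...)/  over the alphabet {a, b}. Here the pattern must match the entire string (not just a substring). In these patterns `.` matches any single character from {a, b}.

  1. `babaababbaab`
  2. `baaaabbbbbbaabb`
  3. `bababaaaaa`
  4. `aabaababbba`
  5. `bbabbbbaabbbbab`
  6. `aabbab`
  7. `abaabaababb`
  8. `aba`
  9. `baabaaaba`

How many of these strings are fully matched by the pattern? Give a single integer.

1. `babaababbaab` → match
2 → no match
3. `bababaaaaa` → match
4. `aabaababbba` → match
5 → match
6. `aabbab` → no match
7. `abaabaababb` → match
8. `aba` → match
9. `baabaaaba` → match
Total matched: 7

7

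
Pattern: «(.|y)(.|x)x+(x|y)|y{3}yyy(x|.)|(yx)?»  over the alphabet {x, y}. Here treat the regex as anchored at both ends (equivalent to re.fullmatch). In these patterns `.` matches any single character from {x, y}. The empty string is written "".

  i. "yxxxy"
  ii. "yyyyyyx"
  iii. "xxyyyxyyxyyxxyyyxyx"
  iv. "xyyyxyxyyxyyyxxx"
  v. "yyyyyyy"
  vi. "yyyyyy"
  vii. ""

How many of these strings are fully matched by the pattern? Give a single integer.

4

i → match
ii → match
iii → no match
iv → no match
v → match
vi → no match
vii → match
Total matched: 4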